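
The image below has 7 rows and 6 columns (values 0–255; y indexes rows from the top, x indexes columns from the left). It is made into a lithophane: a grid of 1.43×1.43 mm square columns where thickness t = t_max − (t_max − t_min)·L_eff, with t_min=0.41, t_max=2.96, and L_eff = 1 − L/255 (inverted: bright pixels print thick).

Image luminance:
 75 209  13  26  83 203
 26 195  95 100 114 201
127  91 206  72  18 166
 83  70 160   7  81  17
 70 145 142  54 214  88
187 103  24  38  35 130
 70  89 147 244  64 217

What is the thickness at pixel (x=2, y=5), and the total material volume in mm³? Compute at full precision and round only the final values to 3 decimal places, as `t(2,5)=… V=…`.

span = t_max - t_min = 2.96 - 0.41 = 2.550
L(2,5) = 24, L_eff = 1 - 24/255 = 0.905882 (inverted)
t(2,5) = 2.96 - 2.550·0.905882 = 0.650
Σt over all 7·6 pixels = 62.21
V = pitch²·Σt = 1.43²·62.21 = 127.213

t(2,5)=0.650 V=127.213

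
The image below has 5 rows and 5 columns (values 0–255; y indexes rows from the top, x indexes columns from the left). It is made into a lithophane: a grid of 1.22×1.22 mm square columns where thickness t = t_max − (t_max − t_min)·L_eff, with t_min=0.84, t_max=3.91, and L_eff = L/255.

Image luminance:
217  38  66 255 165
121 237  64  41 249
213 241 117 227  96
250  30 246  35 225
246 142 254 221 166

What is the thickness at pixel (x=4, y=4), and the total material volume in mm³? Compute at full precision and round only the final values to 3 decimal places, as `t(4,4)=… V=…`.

t(4,4)=1.911 V=70.912

span = t_max - t_min = 3.91 - 0.84 = 3.070
L(4,4) = 166, L_eff = 166/255 = 0.650980
t(4,4) = 3.91 - 3.070·0.650980 = 1.911
Σt over all 5·5 pixels = 1214891/25500 ≈ 47.6427843
V = pitch²·Σt = 1.22²·1214891/25500 = 70.912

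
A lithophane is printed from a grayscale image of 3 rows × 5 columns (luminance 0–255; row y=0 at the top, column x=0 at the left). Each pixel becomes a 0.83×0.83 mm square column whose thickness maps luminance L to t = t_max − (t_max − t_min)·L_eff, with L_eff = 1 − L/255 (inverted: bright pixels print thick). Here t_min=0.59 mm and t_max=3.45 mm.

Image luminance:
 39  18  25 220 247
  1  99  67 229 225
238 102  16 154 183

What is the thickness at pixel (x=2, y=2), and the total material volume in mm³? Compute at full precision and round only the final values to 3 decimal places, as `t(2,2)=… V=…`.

span = t_max - t_min = 3.45 - 0.59 = 2.860
L(2,2) = 16, L_eff = 1 - 16/255 = 0.937255 (inverted)
t(2,2) = 3.45 - 2.860·0.937255 = 0.769
Σt over all 3·5 pixels = 252831/8500 ≈ 29.7448235
V = pitch²·Σt = 0.83²·252831/8500 = 20.491

t(2,2)=0.769 V=20.491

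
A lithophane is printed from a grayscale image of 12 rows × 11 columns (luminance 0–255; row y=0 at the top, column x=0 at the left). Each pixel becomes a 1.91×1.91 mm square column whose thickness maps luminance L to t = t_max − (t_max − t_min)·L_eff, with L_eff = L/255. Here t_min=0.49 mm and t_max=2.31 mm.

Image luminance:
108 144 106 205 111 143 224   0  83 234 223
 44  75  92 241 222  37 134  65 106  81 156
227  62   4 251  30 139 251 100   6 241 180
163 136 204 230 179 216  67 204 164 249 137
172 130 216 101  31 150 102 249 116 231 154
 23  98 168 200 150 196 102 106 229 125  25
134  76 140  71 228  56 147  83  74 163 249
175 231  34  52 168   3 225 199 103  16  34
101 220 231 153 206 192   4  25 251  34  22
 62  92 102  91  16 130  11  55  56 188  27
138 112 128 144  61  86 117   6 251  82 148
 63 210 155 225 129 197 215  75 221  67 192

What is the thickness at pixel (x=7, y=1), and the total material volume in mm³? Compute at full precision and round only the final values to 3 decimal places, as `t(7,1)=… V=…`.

span = t_max - t_min = 2.31 - 0.49 = 1.820
L(7,1) = 65, L_eff = 65/255 = 0.254902
t(7,1) = 2.31 - 1.820·0.254902 = 1.846
Σt over all 12·11 pixels = 231343/1275 ≈ 181.4454902
V = pitch²·Σt = 1.91²·231343/1275 = 661.931

t(7,1)=1.846 V=661.931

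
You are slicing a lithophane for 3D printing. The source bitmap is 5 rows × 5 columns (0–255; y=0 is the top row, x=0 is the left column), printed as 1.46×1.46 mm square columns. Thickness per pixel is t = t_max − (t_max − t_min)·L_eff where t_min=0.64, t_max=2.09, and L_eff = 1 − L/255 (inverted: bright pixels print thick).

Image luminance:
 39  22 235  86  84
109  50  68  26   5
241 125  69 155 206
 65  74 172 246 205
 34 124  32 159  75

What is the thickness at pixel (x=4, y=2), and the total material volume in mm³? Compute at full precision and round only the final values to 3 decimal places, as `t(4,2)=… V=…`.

t(4,2)=1.811 V=66.905

span = t_max - t_min = 2.09 - 0.64 = 1.450
L(4,2) = 206, L_eff = 1 - 206/255 = 0.192157 (inverted)
t(4,2) = 2.09 - 1.450·0.192157 = 1.811
Σt over all 5·5 pixels = 26679/850 ≈ 31.3870588
V = pitch²·Σt = 1.46²·26679/850 = 66.905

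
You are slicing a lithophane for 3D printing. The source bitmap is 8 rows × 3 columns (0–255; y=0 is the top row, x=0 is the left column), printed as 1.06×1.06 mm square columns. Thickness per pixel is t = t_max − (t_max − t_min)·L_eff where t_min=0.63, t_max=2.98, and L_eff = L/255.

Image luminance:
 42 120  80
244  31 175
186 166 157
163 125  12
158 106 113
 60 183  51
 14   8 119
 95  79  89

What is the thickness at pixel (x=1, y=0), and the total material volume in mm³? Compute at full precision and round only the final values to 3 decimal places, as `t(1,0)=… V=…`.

t(1,0)=1.874 V=53.686

span = t_max - t_min = 2.98 - 0.63 = 2.350
L(1,0) = 120, L_eff = 120/255 = 0.470588
t(1,0) = 2.98 - 2.350·0.470588 = 1.874
Σt over all 8·3 pixels = 12184/255 ≈ 47.7803922
V = pitch²·Σt = 1.06²·12184/255 = 53.686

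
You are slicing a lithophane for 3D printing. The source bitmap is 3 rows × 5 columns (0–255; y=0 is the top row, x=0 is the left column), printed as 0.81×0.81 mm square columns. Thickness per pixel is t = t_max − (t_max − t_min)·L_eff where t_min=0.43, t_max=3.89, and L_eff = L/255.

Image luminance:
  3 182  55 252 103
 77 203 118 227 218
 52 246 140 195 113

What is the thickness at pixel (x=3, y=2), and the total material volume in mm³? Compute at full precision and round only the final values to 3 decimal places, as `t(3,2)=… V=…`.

span = t_max - t_min = 3.89 - 0.43 = 3.460
L(3,2) = 195, L_eff = 195/255 = 0.764706
t(3,2) = 3.89 - 3.460·0.764706 = 1.244
Σt over all 3·5 pixels = 244087/8500 ≈ 28.7161176
V = pitch²·Σt = 0.81²·244087/8500 = 18.841

t(3,2)=1.244 V=18.841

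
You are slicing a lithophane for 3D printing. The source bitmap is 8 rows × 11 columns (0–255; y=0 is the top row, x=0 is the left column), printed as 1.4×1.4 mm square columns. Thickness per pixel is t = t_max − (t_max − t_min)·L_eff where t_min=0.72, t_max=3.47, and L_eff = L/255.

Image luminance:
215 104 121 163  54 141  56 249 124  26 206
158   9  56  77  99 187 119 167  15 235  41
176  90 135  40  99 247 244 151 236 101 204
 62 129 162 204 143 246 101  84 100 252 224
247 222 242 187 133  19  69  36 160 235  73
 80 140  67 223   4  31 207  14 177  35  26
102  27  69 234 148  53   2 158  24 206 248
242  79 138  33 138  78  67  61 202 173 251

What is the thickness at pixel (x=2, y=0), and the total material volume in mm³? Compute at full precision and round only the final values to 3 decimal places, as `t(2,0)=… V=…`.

span = t_max - t_min = 3.47 - 0.72 = 2.750
L(2,0) = 121, L_eff = 121/255 = 0.474510
t(2,0) = 3.47 - 2.750·0.474510 = 2.165
Σt over all 8·11 pixels = 77473/425 ≈ 182.2894118
V = pitch²·Σt = 1.4²·77473/425 = 357.287

t(2,0)=2.165 V=357.287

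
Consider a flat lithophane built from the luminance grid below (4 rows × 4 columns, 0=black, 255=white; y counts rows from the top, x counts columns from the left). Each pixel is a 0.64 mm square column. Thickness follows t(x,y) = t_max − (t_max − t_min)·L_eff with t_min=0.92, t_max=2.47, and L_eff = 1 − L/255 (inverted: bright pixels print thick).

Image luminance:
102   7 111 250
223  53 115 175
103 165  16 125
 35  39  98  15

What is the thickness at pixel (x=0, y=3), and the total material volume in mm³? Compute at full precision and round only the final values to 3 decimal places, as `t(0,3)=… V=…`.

t(0,3)=1.133 V=10.093

span = t_max - t_min = 2.47 - 0.92 = 1.550
L(0,3) = 35, L_eff = 1 - 35/255 = 0.862745 (inverted)
t(0,3) = 2.47 - 1.550·0.862745 = 1.133
Σt over all 4·4 pixels = 24.64
V = pitch²·Σt = 0.64²·24.64 = 10.093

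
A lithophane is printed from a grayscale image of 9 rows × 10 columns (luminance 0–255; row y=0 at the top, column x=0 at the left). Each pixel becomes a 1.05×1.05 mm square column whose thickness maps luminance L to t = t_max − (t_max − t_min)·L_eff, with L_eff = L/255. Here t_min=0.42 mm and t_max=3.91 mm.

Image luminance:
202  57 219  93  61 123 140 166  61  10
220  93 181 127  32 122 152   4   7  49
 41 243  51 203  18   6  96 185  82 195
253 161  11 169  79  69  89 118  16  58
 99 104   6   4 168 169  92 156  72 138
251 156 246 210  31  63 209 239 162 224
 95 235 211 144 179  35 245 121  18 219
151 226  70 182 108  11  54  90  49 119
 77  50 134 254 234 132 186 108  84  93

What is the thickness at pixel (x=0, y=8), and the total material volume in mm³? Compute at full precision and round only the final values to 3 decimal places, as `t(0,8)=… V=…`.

t(0,8)=2.856 V=222.367

span = t_max - t_min = 3.91 - 0.42 = 3.490
L(0,8) = 77, L_eff = 77/255 = 0.301961
t(0,8) = 3.91 - 3.490·0.301961 = 2.856
Σt over all 9·10 pixels = 205727/1020 ≈ 201.6931373
V = pitch²·Σt = 1.05²·205727/1020 = 222.367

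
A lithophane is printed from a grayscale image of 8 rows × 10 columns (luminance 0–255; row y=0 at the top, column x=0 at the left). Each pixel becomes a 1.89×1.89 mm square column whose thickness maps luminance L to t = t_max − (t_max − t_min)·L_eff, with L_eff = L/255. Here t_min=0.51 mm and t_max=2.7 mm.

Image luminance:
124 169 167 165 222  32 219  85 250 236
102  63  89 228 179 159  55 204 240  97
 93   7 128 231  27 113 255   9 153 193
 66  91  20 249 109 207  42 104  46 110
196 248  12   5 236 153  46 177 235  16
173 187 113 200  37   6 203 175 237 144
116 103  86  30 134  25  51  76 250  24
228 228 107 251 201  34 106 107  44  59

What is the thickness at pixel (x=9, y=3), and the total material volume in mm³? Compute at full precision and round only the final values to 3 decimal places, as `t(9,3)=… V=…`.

t(9,3)=1.755 V=452.614

span = t_max - t_min = 2.7 - 0.51 = 2.190
L(9,3) = 110, L_eff = 110/255 = 0.431373
t(9,3) = 2.7 - 2.190·0.431373 = 1.755
Σt over all 8·10 pixels = 1077019/8500 ≈ 126.7081176
V = pitch²·Σt = 1.89²·1077019/8500 = 452.614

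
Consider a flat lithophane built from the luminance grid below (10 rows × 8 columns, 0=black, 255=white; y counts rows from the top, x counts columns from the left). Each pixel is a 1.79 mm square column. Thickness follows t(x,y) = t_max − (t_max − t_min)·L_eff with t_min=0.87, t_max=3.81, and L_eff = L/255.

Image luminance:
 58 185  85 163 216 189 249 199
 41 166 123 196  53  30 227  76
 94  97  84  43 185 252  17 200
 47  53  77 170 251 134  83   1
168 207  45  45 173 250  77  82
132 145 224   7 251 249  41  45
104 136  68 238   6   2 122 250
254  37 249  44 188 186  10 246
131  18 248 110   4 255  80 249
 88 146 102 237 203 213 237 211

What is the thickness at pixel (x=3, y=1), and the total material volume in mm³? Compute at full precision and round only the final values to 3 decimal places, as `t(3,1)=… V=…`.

span = t_max - t_min = 3.81 - 0.87 = 2.940
L(3,1) = 196, L_eff = 196/255 = 0.768627
t(3,1) = 3.81 - 2.940·0.768627 = 1.550
Σt over all 10·8 pixels = 763407/4250 ≈ 179.6251765
V = pitch²·Σt = 1.79²·763407/4250 = 575.537

t(3,1)=1.550 V=575.537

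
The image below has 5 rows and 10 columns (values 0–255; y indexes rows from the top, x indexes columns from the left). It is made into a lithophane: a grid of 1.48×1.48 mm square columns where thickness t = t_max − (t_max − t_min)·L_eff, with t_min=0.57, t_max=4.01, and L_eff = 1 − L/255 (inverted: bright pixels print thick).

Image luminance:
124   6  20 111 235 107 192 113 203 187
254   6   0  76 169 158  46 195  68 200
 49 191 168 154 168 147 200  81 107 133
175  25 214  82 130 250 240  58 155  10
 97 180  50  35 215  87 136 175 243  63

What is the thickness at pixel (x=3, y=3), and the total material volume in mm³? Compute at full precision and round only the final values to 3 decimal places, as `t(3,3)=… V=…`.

span = t_max - t_min = 4.01 - 0.57 = 3.440
L(3,3) = 82, L_eff = 1 - 82/255 = 0.678431 (inverted)
t(3,3) = 4.01 - 3.440·0.678431 = 1.676
Σt over all 5·10 pixels = 1479311/12750 ≈ 116.0243922
V = pitch²·Σt = 1.48²·1479311/12750 = 254.140

t(3,3)=1.676 V=254.140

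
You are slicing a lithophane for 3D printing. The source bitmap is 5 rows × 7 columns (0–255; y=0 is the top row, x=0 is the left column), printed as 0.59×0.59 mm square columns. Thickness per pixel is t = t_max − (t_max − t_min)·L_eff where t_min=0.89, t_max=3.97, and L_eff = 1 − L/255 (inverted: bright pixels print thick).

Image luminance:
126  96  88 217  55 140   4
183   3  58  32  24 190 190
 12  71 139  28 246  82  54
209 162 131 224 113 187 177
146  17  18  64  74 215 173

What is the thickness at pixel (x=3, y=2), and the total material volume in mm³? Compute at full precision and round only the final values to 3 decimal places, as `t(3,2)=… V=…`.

t(3,2)=1.228 V=27.443

span = t_max - t_min = 3.97 - 0.89 = 3.080
L(3,2) = 28, L_eff = 1 - 28/255 = 0.890196 (inverted)
t(3,2) = 3.97 - 3.080·0.890196 = 1.228
Σt over all 5·7 pixels = 670103/8500 ≈ 78.8356471
V = pitch²·Σt = 0.59²·670103/8500 = 27.443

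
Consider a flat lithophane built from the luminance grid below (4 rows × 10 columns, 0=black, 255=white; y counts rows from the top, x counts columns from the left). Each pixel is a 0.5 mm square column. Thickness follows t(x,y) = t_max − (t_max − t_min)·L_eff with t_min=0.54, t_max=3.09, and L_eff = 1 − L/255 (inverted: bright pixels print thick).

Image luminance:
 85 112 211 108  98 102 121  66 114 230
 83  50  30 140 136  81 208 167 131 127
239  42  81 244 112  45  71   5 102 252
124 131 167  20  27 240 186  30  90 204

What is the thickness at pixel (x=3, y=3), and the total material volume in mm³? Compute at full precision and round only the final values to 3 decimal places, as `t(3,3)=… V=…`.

t(3,3)=0.740 V=17.430

span = t_max - t_min = 3.09 - 0.54 = 2.550
L(3,3) = 20, L_eff = 1 - 20/255 = 0.921569 (inverted)
t(3,3) = 3.09 - 2.550·0.921569 = 0.740
Σt over all 4·10 pixels = 69.72
V = pitch²·Σt = 0.5²·69.72 = 17.430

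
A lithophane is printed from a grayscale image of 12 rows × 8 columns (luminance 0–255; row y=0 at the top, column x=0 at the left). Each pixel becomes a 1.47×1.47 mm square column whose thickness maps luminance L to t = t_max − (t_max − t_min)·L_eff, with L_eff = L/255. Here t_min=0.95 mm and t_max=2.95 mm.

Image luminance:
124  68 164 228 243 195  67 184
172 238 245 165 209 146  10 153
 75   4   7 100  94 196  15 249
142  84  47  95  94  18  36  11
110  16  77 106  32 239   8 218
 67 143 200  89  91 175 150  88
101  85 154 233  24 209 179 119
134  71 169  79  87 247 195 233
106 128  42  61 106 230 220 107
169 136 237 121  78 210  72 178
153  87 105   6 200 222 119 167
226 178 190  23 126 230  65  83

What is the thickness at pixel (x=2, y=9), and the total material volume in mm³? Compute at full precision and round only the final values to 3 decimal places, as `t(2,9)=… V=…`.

span = t_max - t_min = 2.95 - 0.95 = 2.000
L(2,9) = 237, L_eff = 237/255 = 0.929412
t(2,9) = 2.95 - 2.000·0.929412 = 1.091
Σt over all 12·8 pixels = 15814/85 ≈ 186.0470588
V = pitch²·Σt = 1.47²·15814/85 = 402.029

t(2,9)=1.091 V=402.029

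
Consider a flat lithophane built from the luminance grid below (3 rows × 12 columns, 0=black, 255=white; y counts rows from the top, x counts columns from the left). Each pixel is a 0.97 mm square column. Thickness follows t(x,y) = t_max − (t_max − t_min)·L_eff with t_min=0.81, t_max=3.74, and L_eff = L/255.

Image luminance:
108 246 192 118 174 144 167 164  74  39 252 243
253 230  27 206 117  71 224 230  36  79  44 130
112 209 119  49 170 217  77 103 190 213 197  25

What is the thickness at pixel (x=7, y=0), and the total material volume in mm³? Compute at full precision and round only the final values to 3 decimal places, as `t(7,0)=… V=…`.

t(7,0)=1.856 V=69.935

span = t_max - t_min = 3.74 - 0.81 = 2.930
L(7,0) = 164, L_eff = 164/255 = 0.643137
t(7,0) = 3.74 - 2.930·0.643137 = 1.856
Σt over all 3·12 pixels = 1895363/25500 ≈ 74.3279608
V = pitch²·Σt = 0.97²·1895363/25500 = 69.935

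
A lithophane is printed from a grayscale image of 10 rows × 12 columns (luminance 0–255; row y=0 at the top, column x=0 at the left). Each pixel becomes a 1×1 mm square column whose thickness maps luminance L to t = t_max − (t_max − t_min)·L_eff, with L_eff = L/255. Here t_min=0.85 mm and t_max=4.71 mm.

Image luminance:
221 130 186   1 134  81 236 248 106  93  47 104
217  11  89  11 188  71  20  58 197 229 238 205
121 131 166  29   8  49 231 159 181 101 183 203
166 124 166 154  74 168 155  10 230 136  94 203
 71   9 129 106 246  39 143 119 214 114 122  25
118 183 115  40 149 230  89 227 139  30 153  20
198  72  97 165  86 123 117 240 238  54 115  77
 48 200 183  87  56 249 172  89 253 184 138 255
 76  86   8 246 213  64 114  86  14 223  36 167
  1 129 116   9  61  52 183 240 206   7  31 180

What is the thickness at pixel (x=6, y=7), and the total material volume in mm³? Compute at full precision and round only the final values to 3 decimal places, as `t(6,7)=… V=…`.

t(6,7)=2.106 V=334.554

span = t_max - t_min = 4.71 - 0.85 = 3.860
L(6,7) = 172, L_eff = 172/255 = 0.674510
t(6,7) = 4.71 - 3.860·0.674510 = 2.106
Σt over all 10·12 pixels = 1421853/4250 ≈ 334.5536471
V = pitch²·Σt = 1²·1421853/4250 = 334.554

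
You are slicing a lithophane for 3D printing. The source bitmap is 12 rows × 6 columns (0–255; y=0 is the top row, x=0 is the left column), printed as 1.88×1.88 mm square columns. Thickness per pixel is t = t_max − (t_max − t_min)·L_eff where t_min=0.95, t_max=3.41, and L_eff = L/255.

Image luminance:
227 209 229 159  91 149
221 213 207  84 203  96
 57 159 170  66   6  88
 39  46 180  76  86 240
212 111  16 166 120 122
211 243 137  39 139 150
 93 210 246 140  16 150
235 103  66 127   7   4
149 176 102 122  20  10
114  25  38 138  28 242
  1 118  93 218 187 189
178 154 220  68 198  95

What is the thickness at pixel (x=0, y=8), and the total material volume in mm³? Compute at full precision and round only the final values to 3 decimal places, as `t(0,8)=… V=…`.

span = t_max - t_min = 3.41 - 0.95 = 2.460
L(0,8) = 149, L_eff = 149/255 = 0.584314
t(0,8) = 3.41 - 2.460·0.584314 = 1.973
Σt over all 12·6 pixels = 664333/4250 ≈ 156.3136471
V = pitch²·Σt = 1.88²·664333/4250 = 552.475

t(0,8)=1.973 V=552.475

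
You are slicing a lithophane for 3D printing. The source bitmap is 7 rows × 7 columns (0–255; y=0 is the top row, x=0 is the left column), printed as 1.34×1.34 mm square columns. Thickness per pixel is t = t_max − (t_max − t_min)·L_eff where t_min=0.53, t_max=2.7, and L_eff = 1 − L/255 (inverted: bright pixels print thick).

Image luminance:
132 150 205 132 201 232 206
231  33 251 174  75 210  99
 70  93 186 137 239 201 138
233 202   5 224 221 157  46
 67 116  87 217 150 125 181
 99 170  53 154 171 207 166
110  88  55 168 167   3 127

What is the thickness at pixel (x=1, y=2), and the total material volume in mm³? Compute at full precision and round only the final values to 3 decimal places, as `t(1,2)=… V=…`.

t(1,2)=1.321 V=156.099

span = t_max - t_min = 2.7 - 0.53 = 2.170
L(1,2) = 93, L_eff = 1 - 93/255 = 0.635294 (inverted)
t(1,2) = 2.7 - 2.170·0.635294 = 1.321
Σt over all 7·7 pixels = 738941/8500 ≈ 86.9342353
V = pitch²·Σt = 1.34²·738941/8500 = 156.099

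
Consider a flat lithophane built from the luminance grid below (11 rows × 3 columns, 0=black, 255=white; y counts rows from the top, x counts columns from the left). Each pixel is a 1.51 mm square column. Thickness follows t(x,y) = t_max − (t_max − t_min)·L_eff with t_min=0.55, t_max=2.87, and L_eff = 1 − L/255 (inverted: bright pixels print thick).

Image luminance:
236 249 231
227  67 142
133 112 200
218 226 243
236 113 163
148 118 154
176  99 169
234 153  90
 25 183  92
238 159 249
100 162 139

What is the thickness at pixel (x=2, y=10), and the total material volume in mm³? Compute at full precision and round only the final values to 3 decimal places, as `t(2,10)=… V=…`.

span = t_max - t_min = 2.87 - 0.55 = 2.320
L(2,10) = 139, L_eff = 1 - 139/255 = 0.454902 (inverted)
t(2,10) = 2.87 - 2.320·0.454902 = 1.815
Σt over all 11·3 pixels = 578371/8500 ≈ 68.0436471
V = pitch²·Σt = 1.51²·578371/8500 = 155.146

t(2,10)=1.815 V=155.146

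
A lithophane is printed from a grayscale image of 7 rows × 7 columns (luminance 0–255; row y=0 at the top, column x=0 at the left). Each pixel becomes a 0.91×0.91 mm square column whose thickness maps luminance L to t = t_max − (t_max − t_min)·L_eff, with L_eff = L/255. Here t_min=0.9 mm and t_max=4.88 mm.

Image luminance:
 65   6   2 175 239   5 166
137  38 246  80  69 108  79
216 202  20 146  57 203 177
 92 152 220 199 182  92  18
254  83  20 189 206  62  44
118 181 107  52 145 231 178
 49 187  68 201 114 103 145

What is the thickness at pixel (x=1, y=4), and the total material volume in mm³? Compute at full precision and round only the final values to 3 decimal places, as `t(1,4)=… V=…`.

span = t_max - t_min = 4.88 - 0.9 = 3.980
L(1,4) = 83, L_eff = 83/255 = 0.325490
t(1,4) = 4.88 - 3.980·0.325490 = 3.585
Σt over all 7·7 pixels = 914654/6375 ≈ 143.4751373
V = pitch²·Σt = 0.91²·914654/6375 = 118.812

t(1,4)=3.585 V=118.812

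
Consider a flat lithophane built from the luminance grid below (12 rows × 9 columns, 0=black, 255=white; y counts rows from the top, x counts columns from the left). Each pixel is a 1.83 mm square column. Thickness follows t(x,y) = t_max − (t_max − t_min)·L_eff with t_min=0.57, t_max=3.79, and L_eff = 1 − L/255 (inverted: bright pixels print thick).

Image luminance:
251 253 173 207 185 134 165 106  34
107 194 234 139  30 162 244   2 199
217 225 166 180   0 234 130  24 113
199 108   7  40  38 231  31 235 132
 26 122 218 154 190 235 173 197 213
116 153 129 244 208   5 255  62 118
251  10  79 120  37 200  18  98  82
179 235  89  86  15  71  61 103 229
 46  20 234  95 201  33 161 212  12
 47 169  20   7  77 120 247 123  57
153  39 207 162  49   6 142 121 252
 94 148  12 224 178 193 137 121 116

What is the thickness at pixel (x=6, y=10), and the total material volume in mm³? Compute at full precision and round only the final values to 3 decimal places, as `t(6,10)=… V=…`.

t(6,10)=2.363 V=804.323

span = t_max - t_min = 3.79 - 0.57 = 3.220
L(6,10) = 142, L_eff = 1 - 142/255 = 0.443137 (inverted)
t(6,10) = 3.79 - 3.220·0.443137 = 2.363
Σt over all 12·9 pixels = 204149/850 ≈ 240.1752941
V = pitch²·Σt = 1.83²·204149/850 = 804.323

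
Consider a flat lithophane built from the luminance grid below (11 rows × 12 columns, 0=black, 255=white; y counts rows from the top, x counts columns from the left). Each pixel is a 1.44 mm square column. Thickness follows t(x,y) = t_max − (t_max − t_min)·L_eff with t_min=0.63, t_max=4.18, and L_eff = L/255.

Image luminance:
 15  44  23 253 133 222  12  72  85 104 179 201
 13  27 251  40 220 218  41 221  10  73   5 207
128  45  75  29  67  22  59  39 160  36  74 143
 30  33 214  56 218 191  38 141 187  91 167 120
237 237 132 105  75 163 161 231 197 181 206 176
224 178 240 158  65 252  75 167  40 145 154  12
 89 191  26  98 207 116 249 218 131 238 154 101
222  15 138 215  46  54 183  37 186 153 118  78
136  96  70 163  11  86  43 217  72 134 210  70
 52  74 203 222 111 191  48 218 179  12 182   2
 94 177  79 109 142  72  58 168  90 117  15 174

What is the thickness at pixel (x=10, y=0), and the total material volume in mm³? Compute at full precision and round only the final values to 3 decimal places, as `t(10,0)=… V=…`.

span = t_max - t_min = 4.18 - 0.63 = 3.550
L(10,0) = 179, L_eff = 179/255 = 0.701961
t(10,0) = 4.18 - 3.550·0.701961 = 1.688
Σt over all 11·12 pixels = 554521/1700 ≈ 326.1888235
V = pitch²·Σt = 1.44²·554521/1700 = 676.385

t(10,0)=1.688 V=676.385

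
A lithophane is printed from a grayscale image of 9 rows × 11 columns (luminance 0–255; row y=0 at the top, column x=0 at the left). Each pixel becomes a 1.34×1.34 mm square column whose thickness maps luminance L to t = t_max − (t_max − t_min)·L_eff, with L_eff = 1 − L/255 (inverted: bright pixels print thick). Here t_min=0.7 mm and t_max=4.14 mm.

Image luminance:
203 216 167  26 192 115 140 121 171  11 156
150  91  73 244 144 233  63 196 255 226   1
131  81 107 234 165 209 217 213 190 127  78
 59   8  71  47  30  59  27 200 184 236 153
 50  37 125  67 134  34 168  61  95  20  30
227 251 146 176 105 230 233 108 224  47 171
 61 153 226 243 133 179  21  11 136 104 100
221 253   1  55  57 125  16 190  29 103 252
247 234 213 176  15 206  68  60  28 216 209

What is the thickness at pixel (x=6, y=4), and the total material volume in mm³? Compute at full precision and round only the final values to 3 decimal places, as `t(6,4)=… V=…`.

span = t_max - t_min = 4.14 - 0.7 = 3.440
L(6,4) = 168, L_eff = 1 - 168/255 = 0.341176 (inverted)
t(6,4) = 4.14 - 3.440·0.341176 = 2.966
Σt over all 9·11 pixels = 125471/510 ≈ 246.0215686
V = pitch²·Σt = 1.34²·125471/510 = 441.756

t(6,4)=2.966 V=441.756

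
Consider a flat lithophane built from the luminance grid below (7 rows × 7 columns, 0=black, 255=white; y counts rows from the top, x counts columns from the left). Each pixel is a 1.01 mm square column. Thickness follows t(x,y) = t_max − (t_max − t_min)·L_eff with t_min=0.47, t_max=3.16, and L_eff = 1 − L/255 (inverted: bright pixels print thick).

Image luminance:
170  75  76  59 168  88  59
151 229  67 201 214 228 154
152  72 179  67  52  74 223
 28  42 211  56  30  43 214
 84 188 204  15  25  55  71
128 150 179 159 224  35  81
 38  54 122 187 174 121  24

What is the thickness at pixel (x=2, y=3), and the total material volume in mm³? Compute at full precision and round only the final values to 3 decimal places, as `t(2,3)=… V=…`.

span = t_max - t_min = 3.16 - 0.47 = 2.690
L(2,3) = 211, L_eff = 1 - 211/255 = 0.172549 (inverted)
t(2,3) = 3.16 - 2.690·0.172549 = 2.696
Σt over all 7·7 pixels = 141371/1700 ≈ 83.1594118
V = pitch²·Σt = 1.01²·141371/1700 = 84.831

t(2,3)=2.696 V=84.831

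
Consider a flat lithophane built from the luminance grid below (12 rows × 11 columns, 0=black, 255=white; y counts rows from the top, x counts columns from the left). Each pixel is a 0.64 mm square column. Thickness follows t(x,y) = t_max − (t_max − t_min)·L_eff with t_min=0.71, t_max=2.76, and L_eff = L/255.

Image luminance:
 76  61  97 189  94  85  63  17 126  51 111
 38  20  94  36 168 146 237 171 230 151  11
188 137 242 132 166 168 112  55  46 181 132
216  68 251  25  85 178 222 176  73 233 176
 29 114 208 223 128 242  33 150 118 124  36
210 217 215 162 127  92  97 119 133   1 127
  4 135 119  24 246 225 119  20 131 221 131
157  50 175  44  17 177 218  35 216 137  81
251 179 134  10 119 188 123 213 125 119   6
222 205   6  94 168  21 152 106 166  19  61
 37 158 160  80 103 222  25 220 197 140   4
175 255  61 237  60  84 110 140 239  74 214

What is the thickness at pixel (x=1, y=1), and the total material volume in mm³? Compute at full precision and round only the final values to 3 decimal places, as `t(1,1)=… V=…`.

span = t_max - t_min = 2.76 - 0.71 = 2.050
L(1,1) = 20, L_eff = 20/255 = 0.078431
t(1,1) = 2.76 - 2.050·0.078431 = 2.599
Σt over all 12·11 pixels = 389703/1700 ≈ 229.2370588
V = pitch²·Σt = 0.64²·389703/1700 = 93.895

t(1,1)=2.599 V=93.895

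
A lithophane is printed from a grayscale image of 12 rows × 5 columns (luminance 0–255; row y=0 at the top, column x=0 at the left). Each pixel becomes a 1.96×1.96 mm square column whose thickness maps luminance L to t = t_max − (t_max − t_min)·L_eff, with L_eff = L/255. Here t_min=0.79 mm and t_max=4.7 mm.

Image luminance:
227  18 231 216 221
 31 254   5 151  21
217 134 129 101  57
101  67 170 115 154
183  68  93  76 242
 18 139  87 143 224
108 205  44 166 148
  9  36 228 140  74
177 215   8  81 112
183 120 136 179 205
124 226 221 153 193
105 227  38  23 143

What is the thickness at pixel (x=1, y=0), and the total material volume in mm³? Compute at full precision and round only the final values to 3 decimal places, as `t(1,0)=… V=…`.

t(1,0)=4.424 V=616.807

span = t_max - t_min = 4.7 - 0.79 = 3.910
L(1,0) = 18, L_eff = 18/255 = 0.070588
t(1,0) = 4.7 - 3.910·0.070588 = 4.424
Σt over all 12·5 pixels = 160.56
V = pitch²·Σt = 1.96²·160.56 = 616.807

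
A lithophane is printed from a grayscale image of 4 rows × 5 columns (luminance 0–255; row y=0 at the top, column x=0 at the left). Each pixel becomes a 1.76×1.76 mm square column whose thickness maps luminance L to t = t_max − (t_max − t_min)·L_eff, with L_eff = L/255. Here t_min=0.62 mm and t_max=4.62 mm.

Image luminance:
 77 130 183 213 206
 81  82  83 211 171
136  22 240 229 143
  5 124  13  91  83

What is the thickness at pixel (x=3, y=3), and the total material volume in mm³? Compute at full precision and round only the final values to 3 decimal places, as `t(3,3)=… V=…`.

span = t_max - t_min = 4.62 - 0.62 = 4.000
L(3,3) = 91, L_eff = 91/255 = 0.356863
t(3,3) = 4.62 - 4.000·0.356863 = 3.193
Σt over all 4·5 pixels = 898/17 ≈ 52.8235294
V = pitch²·Σt = 1.76²·898/17 = 163.626

t(3,3)=3.193 V=163.626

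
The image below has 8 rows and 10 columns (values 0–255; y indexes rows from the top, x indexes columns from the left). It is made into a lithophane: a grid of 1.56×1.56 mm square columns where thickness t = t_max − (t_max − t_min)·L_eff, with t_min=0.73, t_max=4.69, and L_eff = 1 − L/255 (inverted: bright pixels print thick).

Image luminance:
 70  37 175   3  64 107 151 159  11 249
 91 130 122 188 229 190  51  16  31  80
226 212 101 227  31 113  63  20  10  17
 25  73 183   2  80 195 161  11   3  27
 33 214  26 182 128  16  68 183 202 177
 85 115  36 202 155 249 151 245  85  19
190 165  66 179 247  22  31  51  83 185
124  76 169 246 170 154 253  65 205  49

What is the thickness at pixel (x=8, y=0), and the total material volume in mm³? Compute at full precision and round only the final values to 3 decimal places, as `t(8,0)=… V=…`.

span = t_max - t_min = 4.69 - 0.73 = 3.960
L(8,0) = 11, L_eff = 1 - 11/255 = 0.956863 (inverted)
t(8,0) = 4.69 - 3.960·0.956863 = 0.901
Σt over all 8·10 pixels = 85771/425 ≈ 201.8141176
V = pitch²·Σt = 1.56²·85771/425 = 491.135

t(8,0)=0.901 V=491.135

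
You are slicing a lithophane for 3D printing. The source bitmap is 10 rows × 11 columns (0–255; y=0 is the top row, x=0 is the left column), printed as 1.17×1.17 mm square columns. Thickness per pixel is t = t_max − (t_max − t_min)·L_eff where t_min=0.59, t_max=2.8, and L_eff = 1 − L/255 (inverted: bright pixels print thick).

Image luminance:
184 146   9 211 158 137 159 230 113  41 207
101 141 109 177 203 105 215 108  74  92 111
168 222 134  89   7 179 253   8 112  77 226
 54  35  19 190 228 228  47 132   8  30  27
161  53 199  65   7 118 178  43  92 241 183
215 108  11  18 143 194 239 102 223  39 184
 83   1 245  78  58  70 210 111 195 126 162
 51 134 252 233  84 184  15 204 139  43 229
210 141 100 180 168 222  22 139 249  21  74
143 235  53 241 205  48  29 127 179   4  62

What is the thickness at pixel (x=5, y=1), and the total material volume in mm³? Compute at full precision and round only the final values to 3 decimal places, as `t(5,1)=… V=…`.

t(5,1)=1.500 V=255.872

span = t_max - t_min = 2.8 - 0.59 = 2.210
L(5,1) = 105, L_eff = 1 - 105/255 = 0.588235 (inverted)
t(5,1) = 2.8 - 2.210·0.588235 = 1.500
Σt over all 10·11 pixels = 186.918
V = pitch²·Σt = 1.17²·186.918 = 255.872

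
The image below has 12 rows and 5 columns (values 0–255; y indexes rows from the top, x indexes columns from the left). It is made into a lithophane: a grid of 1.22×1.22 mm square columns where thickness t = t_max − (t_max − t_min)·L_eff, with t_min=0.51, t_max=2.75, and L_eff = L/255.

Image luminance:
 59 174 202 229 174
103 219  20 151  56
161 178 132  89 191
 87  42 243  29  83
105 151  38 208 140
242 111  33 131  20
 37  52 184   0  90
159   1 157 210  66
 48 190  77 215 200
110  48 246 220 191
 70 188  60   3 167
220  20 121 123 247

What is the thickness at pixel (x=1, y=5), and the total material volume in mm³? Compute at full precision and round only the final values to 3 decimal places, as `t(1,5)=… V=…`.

t(1,5)=1.775 V=147.252

span = t_max - t_min = 2.75 - 0.51 = 2.240
L(1,5) = 111, L_eff = 111/255 = 0.435294
t(1,5) = 2.75 - 2.240·0.435294 = 1.775
Σt over all 12·5 pixels = 210233/2125 ≈ 98.9331765
V = pitch²·Σt = 1.22²·210233/2125 = 147.252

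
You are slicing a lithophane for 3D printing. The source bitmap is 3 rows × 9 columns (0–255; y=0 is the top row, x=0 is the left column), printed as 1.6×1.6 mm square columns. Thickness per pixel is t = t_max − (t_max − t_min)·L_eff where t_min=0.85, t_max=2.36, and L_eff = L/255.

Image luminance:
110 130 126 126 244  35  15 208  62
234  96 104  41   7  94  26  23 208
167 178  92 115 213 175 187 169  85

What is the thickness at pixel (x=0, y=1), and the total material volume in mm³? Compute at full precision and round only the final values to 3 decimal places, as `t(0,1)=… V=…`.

span = t_max - t_min = 2.36 - 0.85 = 1.510
L(0,1) = 234, L_eff = 234/255 = 0.917647
t(0,1) = 2.36 - 1.510·0.917647 = 0.974
Σt over all 3·9 pixels = 37703/850 ≈ 44.3564706
V = pitch²·Σt = 1.6²·37703/850 = 113.553

t(0,1)=0.974 V=113.553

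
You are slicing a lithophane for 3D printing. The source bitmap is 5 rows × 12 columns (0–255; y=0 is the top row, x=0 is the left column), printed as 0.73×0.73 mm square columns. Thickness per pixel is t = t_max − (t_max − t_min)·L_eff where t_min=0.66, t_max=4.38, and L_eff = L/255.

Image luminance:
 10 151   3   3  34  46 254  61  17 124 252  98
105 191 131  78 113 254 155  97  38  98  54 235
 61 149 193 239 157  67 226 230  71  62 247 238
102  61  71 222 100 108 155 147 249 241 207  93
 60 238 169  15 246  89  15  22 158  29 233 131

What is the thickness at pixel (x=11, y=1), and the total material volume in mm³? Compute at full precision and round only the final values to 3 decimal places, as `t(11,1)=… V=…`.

t(11,1)=0.952 V=80.162

span = t_max - t_min = 4.38 - 0.66 = 3.720
L(11,1) = 235, L_eff = 235/255 = 0.921569
t(11,1) = 4.38 - 3.720·0.921569 = 0.952
Σt over all 5·12 pixels = 319657/2125 ≈ 150.4268235
V = pitch²·Σt = 0.73²·319657/2125 = 80.162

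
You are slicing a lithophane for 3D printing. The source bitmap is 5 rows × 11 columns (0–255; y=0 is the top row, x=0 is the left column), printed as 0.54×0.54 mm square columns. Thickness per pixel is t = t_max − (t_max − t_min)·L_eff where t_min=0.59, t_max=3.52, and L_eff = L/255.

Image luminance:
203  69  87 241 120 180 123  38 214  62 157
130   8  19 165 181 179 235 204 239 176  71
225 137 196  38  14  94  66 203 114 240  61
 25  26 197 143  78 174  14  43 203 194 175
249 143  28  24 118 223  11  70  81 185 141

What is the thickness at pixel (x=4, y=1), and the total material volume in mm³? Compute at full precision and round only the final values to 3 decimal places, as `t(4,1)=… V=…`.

span = t_max - t_min = 3.52 - 0.59 = 2.930
L(4,1) = 181, L_eff = 181/255 = 0.709804
t(4,1) = 3.52 - 2.930·0.709804 = 1.440
Σt over all 5·11 pixels = 1437919/12750 ≈ 112.7779608
V = pitch²·Σt = 0.54²·1437919/12750 = 32.886

t(4,1)=1.440 V=32.886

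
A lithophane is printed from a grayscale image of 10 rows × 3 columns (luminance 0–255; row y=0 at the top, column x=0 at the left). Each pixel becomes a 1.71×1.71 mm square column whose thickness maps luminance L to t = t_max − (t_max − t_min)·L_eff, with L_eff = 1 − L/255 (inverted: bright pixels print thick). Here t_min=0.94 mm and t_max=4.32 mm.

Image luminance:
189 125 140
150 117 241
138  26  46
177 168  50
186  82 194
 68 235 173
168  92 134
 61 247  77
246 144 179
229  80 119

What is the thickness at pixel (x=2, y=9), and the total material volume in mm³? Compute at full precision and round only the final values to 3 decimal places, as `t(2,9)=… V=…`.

span = t_max - t_min = 4.32 - 0.94 = 3.380
L(2,9) = 119, L_eff = 1 - 119/255 = 0.533333 (inverted)
t(2,9) = 4.32 - 3.380·0.533333 = 2.517
Σt over all 10·3 pixels = 361013/4250 ≈ 84.9442353
V = pitch²·Σt = 1.71²·361013/4250 = 248.385

t(2,9)=2.517 V=248.385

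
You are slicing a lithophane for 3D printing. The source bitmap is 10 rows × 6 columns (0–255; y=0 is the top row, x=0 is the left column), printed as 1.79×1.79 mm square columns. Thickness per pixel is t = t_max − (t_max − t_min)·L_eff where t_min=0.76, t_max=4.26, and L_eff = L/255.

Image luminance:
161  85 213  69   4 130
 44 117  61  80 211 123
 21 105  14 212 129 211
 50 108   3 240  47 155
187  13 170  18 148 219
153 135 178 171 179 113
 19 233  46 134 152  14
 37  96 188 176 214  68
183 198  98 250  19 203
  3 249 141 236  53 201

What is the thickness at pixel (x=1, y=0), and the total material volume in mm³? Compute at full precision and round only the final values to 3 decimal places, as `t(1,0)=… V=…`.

span = t_max - t_min = 4.26 - 0.76 = 3.500
L(1,0) = 85, L_eff = 85/255 = 0.333333
t(1,0) = 4.26 - 3.500·0.333333 = 3.093
Σt over all 10·6 pixels = 2598/17 ≈ 152.8235294
V = pitch²·Σt = 1.79²·2598/17 = 489.662

t(1,0)=3.093 V=489.662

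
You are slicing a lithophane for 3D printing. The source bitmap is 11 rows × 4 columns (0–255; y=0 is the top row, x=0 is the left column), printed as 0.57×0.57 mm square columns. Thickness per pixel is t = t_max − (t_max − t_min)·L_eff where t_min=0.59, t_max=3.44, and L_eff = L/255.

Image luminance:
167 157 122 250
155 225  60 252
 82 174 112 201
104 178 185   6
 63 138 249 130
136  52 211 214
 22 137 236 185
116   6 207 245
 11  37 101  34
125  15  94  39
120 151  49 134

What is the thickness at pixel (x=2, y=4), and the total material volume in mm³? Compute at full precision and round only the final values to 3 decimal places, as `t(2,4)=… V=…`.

span = t_max - t_min = 3.44 - 0.59 = 2.850
L(2,4) = 249, L_eff = 249/255 = 0.976471
t(2,4) = 3.44 - 2.850·0.976471 = 0.657
Σt over all 11·4 pixels = 149259/1700 ≈ 87.7994118
V = pitch²·Σt = 0.57²·149259/1700 = 28.526

t(2,4)=0.657 V=28.526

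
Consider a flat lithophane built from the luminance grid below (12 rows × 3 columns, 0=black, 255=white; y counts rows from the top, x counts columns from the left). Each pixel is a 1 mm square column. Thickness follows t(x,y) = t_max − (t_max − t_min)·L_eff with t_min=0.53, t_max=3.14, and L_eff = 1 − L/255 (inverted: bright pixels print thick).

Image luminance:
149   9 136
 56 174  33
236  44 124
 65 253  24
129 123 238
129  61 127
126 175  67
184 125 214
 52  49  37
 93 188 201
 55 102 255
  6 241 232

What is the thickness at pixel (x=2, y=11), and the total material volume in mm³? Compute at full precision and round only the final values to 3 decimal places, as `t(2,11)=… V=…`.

span = t_max - t_min = 3.14 - 0.53 = 2.610
L(2,11) = 232, L_eff = 1 - 232/255 = 0.090196 (inverted)
t(2,11) = 3.14 - 2.610·0.090196 = 2.905
Σt over all 12·3 pixels = 138681/2125 ≈ 65.2616471
V = pitch²·Σt = 1²·138681/2125 = 65.262

t(2,11)=2.905 V=65.262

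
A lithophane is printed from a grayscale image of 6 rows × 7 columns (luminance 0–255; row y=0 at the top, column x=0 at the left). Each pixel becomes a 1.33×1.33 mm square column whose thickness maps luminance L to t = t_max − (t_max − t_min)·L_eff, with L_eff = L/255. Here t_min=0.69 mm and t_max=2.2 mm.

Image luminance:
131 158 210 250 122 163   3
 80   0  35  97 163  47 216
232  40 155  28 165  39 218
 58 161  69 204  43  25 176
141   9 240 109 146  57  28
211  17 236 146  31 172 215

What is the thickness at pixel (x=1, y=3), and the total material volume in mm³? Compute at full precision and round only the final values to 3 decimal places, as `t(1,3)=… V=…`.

span = t_max - t_min = 2.2 - 0.69 = 1.510
L(1,3) = 161, L_eff = 161/255 = 0.631373
t(1,3) = 2.2 - 1.510·0.631373 = 1.247
Σt over all 6·7 pixels = 265709/4250 ≈ 62.5197647
V = pitch²·Σt = 1.33²·265709/4250 = 110.591

t(1,3)=1.247 V=110.591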